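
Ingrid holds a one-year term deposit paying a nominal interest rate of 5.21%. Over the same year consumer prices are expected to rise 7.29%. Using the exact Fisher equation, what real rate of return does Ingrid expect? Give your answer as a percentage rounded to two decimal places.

By the Fisher equation, 1 + r = (1 + i)/(1 + π).
1 + r = 1.05210 / 1.07290 = 0.980613
r = 0.980613 − 1 = -1.9387%, i.e. -1.94%.

-1.94%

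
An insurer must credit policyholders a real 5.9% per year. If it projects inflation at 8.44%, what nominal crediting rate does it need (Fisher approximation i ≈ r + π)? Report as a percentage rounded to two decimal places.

i ≈ r + π = 5.9% + 8.44% = 14.34%.

14.34%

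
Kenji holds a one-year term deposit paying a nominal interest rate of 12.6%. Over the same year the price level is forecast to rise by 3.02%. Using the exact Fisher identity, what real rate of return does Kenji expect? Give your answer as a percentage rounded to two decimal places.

By the Fisher identity, 1 + r = (1 + i)/(1 + π).
1 + r = 1.12600 / 1.03020 = 1.092992
r = 1.092992 − 1 = 9.2992%, i.e. 9.30%.

9.30%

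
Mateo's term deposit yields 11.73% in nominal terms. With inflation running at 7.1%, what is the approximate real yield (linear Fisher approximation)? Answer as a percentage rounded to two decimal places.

r ≈ i − π = 11.73% − 7.1% = 4.63%.

4.63%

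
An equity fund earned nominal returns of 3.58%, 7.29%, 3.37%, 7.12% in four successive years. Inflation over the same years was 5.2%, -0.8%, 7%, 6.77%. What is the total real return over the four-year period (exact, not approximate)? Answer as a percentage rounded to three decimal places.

Compound the nominal returns: 1.0358 × 1.0729 × 1.0337 × 1.0712 = 1.230553.
Compound inflation: 1.0520 × 0.9920 × 1.0700 × 1.0677 = 1.192231.
Deflate: 1.230553 / 1.192231 = 1.032143.
Total real return = 1.032143 − 1 → 3.214%.

3.214%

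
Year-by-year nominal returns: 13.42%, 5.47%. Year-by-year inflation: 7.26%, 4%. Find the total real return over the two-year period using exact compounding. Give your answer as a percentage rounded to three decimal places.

7.238%

Compound the nominal returns: 1.1342 × 1.0547 = 1.196241.
Compound inflation: 1.0726 × 1.0400 = 1.115504.
Deflate: 1.196241 / 1.115504 = 1.072377.
Total real return = 1.072377 − 1 → 7.238%.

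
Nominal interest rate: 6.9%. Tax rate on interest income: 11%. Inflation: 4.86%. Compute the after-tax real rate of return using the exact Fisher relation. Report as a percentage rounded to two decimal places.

After-tax nominal return = 6.9% × (1 − 0.11) = 6.1410%.
1 + r = 1.06141 / 1.04860 = 1.012216
After-tax real rate = 1.012216 − 1 → 1.22%.

1.22%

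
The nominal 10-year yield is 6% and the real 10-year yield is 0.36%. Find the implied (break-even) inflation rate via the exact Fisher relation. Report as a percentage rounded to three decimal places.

(1 + π) = (1 + i)/(1 + r) = 1.06000 / 1.00360 = 1.056198
Break-even inflation = 1.056198 − 1 → 5.620%.

5.620%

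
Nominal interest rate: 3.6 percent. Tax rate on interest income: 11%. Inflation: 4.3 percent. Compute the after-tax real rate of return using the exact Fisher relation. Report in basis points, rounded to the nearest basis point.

After-tax nominal return = 3.6% × (1 − 0.11) = 3.2040%.
1 + r = 1.03204 / 1.04300 = 0.989492
After-tax real rate = 0.989492 − 1 → -105 basis points.

-105 basis points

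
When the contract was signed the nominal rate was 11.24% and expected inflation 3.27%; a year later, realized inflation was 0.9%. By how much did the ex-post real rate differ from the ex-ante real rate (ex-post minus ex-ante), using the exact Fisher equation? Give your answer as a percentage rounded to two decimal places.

2.53%

Ex-ante: (1 + 0.1124)/(1 + 0.0327) − 1 = 7.7176%
Ex-post: (1 + 0.1124)/(1 + 0.0090) − 1 = 10.2478%
Difference (ex-post − ex-ante) = 2.5301% → 2.53%.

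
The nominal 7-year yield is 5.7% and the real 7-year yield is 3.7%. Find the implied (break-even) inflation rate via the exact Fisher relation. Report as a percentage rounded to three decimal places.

1.929%

(1 + π) = (1 + i)/(1 + r) = 1.05700 / 1.03700 = 1.019286
Break-even inflation = 1.019286 − 1 → 1.929%.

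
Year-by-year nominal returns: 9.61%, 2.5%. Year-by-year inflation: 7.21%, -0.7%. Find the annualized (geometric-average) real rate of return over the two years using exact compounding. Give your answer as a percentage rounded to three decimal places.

2.729%

Compound the nominal returns: 1.0961 × 1.0250 = 1.12350250.
Compound inflation: 1.0721 × 0.9930 = 1.06459530.
Deflate: 1.12350250 / 1.06459530 = 1.05533295.
Annualized real rate = 1.05533295^(1/2) − 1 = 2.7294% → 2.729%.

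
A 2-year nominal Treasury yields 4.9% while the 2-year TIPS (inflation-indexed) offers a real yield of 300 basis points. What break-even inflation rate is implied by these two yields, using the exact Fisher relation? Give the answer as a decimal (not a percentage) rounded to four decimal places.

(1 + π) = (1 + i)/(1 + r) = 1.04900 / 1.03000 = 1.018447
Break-even inflation = 1.018447 − 1 → 0.0184.

0.0184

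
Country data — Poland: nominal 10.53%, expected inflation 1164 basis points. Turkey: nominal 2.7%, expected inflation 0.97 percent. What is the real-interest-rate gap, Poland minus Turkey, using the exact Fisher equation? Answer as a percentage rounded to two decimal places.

Poland: (1 + 0.1053)/(1 + 0.1164) − 1 = -0.9943%
Turkey: (1 + 0.0270)/(1 + 0.0097) − 1 = 1.7134%
Differential = -0.9943% − 1.7134% = -2.7076% → -2.71%.

-2.71%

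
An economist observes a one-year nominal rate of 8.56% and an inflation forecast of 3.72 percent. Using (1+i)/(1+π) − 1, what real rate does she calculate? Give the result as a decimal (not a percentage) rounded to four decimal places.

1 + r = 1.08560 / 1.03720 = 1.046664
r = 1.046664 − 1 = 4.6664%, i.e. 0.0467.

0.0467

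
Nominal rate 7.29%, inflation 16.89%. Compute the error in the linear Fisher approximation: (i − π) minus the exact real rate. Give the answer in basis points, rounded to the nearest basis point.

Approximate: r ≈ 7.290% − 16.890% = -9.6000%
Exact: (1 + 0.0729)/(1 + 0.1689) − 1 = -8.2128%
Error = -9.6000% − (-8.2128%) = -1.3872% → -139 basis points.

-139 basis points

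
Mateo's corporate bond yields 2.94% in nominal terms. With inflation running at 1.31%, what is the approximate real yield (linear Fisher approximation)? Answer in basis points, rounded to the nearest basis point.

163 basis points

r ≈ i − π = 2.94% − 1.31% = 163 basis points.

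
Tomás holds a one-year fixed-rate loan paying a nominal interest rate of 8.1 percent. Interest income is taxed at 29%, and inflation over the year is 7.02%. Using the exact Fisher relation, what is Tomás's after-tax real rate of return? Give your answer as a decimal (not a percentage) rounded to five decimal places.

-0.01186

After-tax nominal return = 8.1% × (1 − 0.29) = 5.7510%.
1 + r = 1.05751 / 1.07020 = 0.988142
After-tax real rate = 0.988142 − 1 → -0.01186.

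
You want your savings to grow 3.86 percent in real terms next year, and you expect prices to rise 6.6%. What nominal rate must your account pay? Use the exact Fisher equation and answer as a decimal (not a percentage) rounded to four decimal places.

0.1071

(1 + i) = (1 + r)(1 + π) = 1.03860 × 1.06600 = 1.1071476
i = 1.1071476 − 1, so the required nominal rate is 0.1071.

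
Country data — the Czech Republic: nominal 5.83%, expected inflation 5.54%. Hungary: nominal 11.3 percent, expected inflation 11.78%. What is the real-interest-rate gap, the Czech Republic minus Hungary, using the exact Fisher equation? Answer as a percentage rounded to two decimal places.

The Czech Republic: (1 + 0.0583)/(1 + 0.0554) − 1 = 0.2748%
Hungary: (1 + 0.1130)/(1 + 0.1178) − 1 = -0.4294%
Differential = 0.2748% − (-0.4294%) = 0.7042% → 0.70%.

0.70%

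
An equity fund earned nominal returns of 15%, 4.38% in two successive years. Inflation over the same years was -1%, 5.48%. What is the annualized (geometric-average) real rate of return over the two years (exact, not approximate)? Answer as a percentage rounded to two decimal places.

7.21%

Nominal growth factor = 1.1500 × 1.0438 = 1.20037000
Price-level growth factor = 0.9900 × 1.0548 = 1.04425200
Real growth factor = 1.20037000 / 1.04425200 = 1.14950223
Annualized real rate = 1.14950223^(1/2) − 1 = 7.2148% → 7.21%.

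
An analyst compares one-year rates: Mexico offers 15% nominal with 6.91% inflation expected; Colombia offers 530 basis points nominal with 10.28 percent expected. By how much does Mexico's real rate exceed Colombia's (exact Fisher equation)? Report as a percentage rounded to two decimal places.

Mexico: (1 + 0.1500)/(1 + 0.0691) − 1 = 7.5671%
Colombia: (1 + 0.0530)/(1 + 0.1028) − 1 = -4.5158%
Differential = 7.5671% − (-4.5158%) = 12.0829% → 12.08%.

12.08%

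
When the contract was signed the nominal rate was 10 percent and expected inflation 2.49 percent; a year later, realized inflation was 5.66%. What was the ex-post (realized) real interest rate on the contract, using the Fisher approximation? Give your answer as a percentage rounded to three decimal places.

Ex-post: 10% − 5.66% = 4.340%
So the realized real rate is 4.340%.

4.340%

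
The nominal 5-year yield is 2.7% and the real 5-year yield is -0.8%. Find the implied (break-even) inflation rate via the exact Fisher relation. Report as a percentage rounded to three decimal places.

(1 + π) = (1 + i)/(1 + r) = 1.02700 / 0.99200 = 1.035282
Break-even inflation = 1.035282 − 1 → 3.528%.

3.528%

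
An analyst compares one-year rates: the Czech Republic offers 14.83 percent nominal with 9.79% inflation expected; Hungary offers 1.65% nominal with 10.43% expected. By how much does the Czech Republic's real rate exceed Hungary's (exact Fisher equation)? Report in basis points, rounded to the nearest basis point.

1254 basis points

The Czech Republic: (1 + 0.1483)/(1 + 0.0979) − 1 = 4.5906%
Hungary: (1 + 0.0165)/(1 + 0.1043) − 1 = -7.9507%
Differential = 4.5906% − (-7.9507%) = 12.5413% → 1254 basis points.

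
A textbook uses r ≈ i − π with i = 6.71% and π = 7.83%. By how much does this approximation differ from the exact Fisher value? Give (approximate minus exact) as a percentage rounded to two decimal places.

Approximate: r ≈ 6.710% − 7.830% = -1.1200%
Exact: (1 + 0.0671)/(1 + 0.0783) − 1 = -1.0387%
Error = -1.1200% − (-1.0387%) = -0.0813% → -0.08%.

-0.08%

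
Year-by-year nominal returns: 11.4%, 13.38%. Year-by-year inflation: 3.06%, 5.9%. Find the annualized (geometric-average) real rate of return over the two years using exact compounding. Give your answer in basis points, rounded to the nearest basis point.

Nominal growth factor = 1.1140 × 1.1338 = 1.26305320
Price-level growth factor = 1.0306 × 1.0590 = 1.09140540
Real growth factor = 1.26305320 / 1.09140540 = 1.15727227
Annualized real rate = 1.15727227^(1/2) − 1 = 7.5766% → 758 basis points.

758 basis points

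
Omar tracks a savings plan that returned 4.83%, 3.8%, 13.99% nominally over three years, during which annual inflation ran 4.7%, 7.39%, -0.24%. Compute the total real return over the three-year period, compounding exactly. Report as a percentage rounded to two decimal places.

Compound the nominal returns: 1.0483 × 1.0380 × 1.1399 = 1.240366.
Compound inflation: 1.0470 × 1.0739 × 0.9976 = 1.121675.
Deflate: 1.240366 / 1.121675 = 1.105816.
Total real return = 1.105816 − 1 → 10.58%.

10.58%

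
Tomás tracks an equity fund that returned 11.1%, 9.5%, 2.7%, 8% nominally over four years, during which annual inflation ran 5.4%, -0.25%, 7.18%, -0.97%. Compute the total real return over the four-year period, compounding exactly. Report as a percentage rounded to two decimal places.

Nominal growth factor = 1.1110 × 1.0950 × 1.0270 × 1.0800 = 1.349343
Price-level growth factor = 1.0540 × 0.9975 × 1.0718 × 0.9903 = 1.115923
Real growth factor = 1.349343 / 1.115923 = 1.209173
Total real return = 1.209173 − 1 → 20.92%.

20.92%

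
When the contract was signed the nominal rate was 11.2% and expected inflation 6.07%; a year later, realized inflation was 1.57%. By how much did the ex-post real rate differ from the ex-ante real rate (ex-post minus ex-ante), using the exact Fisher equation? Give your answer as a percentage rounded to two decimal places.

Ex-ante: (1 + 0.1120)/(1 + 0.0607) − 1 = 4.8364%
Ex-post: (1 + 0.1120)/(1 + 0.0157) − 1 = 9.4811%
Difference (ex-post − ex-ante) = 4.6447% → 4.64%.

4.64%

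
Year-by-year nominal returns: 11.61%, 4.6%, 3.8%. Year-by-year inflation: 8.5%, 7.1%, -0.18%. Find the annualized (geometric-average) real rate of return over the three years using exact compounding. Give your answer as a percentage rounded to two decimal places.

Nominal growth factor = 1.1161 × 1.0460 × 1.0380 = 1.21180334
Price-level growth factor = 1.0850 × 1.0710 × 0.9982 = 1.15994334
Real growth factor = 1.21180334 / 1.15994334 = 1.04470909
Annualized real rate = 1.04470909^(1/3) − 1 = 1.4686% → 1.47%.

1.47%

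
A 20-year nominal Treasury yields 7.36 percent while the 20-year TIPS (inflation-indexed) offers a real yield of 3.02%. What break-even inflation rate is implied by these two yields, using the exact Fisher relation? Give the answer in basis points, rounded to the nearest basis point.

(1 + π) = (1 + i)/(1 + r) = 1.07360 / 1.03020 = 1.042128
Break-even inflation = 1.042128 − 1 → 421 basis points.

421 basis points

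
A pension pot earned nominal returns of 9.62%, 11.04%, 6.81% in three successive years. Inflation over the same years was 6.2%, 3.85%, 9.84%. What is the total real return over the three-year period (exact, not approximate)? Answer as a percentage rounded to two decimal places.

7.32%

Compound the nominal returns: 1.0962 × 1.1104 × 1.0681 = 1.300113.
Compound inflation: 1.0620 × 1.0385 × 1.0984 = 1.211411.
Deflate: 1.300113 / 1.211411 = 1.073222.
Total real return = 1.073222 − 1 → 7.32%.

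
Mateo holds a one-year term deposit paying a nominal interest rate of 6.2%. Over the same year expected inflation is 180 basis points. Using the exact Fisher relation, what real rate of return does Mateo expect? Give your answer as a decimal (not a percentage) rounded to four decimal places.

0.0432

By the Fisher relation, 1 + r = (1 + i)/(1 + π).
1 + r = 1.06200 / 1.01800 = 1.043222
r = 1.043222 − 1 = 4.3222%, i.e. 0.0432.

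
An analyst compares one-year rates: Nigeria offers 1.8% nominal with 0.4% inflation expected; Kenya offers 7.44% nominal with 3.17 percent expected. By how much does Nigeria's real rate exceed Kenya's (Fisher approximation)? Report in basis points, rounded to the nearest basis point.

Nigeria: 1.8% − 0.4% = 1.400%
Kenya: 7.44% − 3.17% = 4.270%
Differential = -2.870% → -287 basis points.

-287 basis points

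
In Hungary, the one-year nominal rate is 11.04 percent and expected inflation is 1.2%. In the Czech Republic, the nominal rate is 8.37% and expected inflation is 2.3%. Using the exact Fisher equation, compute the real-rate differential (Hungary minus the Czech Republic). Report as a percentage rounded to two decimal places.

3.79%

Hungary: (1 + 0.1104)/(1 + 0.0120) − 1 = 9.7233%
The Czech Republic: (1 + 0.0837)/(1 + 0.0230) − 1 = 5.9335%
Differential = 9.7233% − 5.9335% = 3.7898% → 3.79%.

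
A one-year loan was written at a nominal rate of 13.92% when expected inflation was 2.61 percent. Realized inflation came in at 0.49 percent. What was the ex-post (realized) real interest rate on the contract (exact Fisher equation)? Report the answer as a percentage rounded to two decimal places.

13.36%

Ex-post: (1 + 0.1392)/(1 + 0.0049) − 1 = 13.3645%
So the realized real rate is 13.36%.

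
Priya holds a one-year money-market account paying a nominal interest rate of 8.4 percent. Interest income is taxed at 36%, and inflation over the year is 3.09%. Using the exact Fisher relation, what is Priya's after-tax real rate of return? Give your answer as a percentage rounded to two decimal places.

After-tax nominal return = 8.4% × (1 − 0.36) = 5.3760%.
1 + r = 1.05376 / 1.03090 = 1.022175
After-tax real rate = 1.022175 − 1 → 2.22%.

2.22%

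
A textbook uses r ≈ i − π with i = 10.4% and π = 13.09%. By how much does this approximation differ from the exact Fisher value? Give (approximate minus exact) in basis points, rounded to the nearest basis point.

Approximate: r ≈ 10.400% − 13.090% = -2.6900%
Exact: (1 + 0.1040)/(1 + 0.1309) − 1 = -2.3786%
Error = -2.6900% − (-2.3786%) = -0.3114% → -31 basis points.

-31 basis points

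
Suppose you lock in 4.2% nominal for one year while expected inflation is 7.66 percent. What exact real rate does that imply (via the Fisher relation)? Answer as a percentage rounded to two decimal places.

-3.21%

By the Fisher relation, 1 + r = (1 + i)/(1 + π).
1 + r = 1.04200 / 1.07660 = 0.967862
r = 0.967862 − 1 = -3.2138%, i.e. -3.21%.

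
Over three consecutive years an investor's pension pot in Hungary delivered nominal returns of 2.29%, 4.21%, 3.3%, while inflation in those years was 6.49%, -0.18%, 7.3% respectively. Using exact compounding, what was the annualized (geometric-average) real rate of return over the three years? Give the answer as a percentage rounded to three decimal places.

Nominal growth factor = 1.0229 × 1.0421 × 1.0330 = 1.10114090
Price-level growth factor = 1.0649 × 0.9982 × 1.0730 = 1.14058095
Real growth factor = 1.10114090 / 1.14058095 = 0.96542109
Annualized real rate = 0.96542109^(1/3) − 1 = -1.1662% → -1.166%.

-1.166%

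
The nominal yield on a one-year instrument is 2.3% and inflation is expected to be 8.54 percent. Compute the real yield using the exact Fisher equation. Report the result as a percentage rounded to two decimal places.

-5.75%

1 + r = 1.02300 / 1.08540 = 0.942510
r = 0.942510 − 1 = -5.7490%, i.e. -5.75%.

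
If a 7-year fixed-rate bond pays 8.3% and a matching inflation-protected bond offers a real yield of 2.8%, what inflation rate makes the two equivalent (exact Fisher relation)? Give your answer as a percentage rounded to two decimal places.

5.35%

(1 + π) = (1 + i)/(1 + r) = 1.08300 / 1.02800 = 1.053502
Break-even inflation = 1.053502 − 1 → 5.35%.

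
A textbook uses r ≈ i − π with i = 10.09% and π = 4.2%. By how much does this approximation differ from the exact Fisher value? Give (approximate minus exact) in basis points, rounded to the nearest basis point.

Approximate: r ≈ 10.090% − 4.200% = 5.8900%
Exact: (1 + 0.1009)/(1 + 0.0420) − 1 = 5.6526%
Error = 5.8900% − 5.6526% = 0.2374% → 24 basis points.

24 basis points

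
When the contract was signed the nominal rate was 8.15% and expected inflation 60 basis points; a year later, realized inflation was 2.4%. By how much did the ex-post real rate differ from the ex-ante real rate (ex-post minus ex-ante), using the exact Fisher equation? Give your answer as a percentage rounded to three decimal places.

Ex-ante: (1 + 0.0815)/(1 + 0.0060) − 1 = 7.5050%
Ex-post: (1 + 0.0815)/(1 + 0.0240) − 1 = 5.6152%
Difference (ex-post − ex-ante) = -1.8897% → -1.890%.

-1.890%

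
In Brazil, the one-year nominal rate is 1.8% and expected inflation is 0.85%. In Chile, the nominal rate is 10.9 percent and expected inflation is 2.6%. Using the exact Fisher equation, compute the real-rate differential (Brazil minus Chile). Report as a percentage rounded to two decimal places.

Brazil: (1 + 0.0180)/(1 + 0.0085) − 1 = 0.9420%
Chile: (1 + 0.1090)/(1 + 0.0260) − 1 = 8.0897%
Differential = 0.9420% − 8.0897% = -7.1477% → -7.15%.

-7.15%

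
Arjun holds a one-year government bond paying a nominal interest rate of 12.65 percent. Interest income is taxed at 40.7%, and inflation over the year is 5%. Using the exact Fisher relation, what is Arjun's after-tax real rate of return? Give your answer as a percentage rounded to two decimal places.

2.38%

After-tax nominal return = 12.65% × (1 − 0.407) = 7.50145%.
1 + r = 1.0750145 / 1.05000 = 1.023823
After-tax real rate = 1.023823 − 1 → 2.38%.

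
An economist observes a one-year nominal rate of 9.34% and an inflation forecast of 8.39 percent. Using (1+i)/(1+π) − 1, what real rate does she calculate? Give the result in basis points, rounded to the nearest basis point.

1 + r = 1.09340 / 1.08390 = 1.008765
r = 1.008765 − 1 = 0.8765%, i.e. 88 basis points.

88 basis points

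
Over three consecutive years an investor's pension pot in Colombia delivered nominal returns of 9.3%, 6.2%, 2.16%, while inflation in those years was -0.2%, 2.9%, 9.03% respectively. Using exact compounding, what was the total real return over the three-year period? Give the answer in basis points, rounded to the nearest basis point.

591 basis points

Compound the nominal returns: 1.0930 × 1.0620 × 1.0216 = 1.185839.
Compound inflation: 0.9980 × 1.0290 × 1.0903 = 1.119675.
Deflate: 1.185839 / 1.119675 = 1.059092.
Total real return = 1.059092 − 1 → 591 basis points.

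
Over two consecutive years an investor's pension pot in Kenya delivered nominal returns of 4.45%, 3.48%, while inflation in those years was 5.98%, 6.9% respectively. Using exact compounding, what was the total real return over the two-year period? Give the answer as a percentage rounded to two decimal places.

Nominal growth factor = 1.0445 × 1.0348 = 1.080849
Price-level growth factor = 1.0598 × 1.0690 = 1.132926
Real growth factor = 1.080849 / 1.132926 = 0.954033
Total real return = 0.954033 − 1 → -4.60%.

-4.60%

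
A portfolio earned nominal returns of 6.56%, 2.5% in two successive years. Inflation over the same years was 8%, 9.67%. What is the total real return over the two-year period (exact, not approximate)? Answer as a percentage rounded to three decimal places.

Compound the nominal returns: 1.0656 × 1.0250 = 1.092240.
Compound inflation: 1.0800 × 1.0967 = 1.184436.
Deflate: 1.092240 / 1.184436 = 0.922160.
Total real return = 0.922160 − 1 → -7.784%.

-7.784%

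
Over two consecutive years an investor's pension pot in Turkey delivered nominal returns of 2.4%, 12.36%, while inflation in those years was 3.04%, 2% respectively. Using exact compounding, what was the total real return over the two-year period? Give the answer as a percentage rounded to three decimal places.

9.473%

Nominal growth factor = 1.0240 × 1.1236 = 1.150566
Price-level growth factor = 1.0304 × 1.0200 = 1.051008
Real growth factor = 1.150566 / 1.051008 = 1.094727
Total real return = 1.094727 − 1 → 9.473%.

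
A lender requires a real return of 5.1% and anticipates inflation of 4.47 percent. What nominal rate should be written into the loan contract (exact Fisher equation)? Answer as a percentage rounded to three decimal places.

9.798%

(1 + i) = (1 + r)(1 + π) = 1.05100 × 1.04470 = 1.0979797
i = 1.0979797 − 1, so the required nominal rate is 9.798%.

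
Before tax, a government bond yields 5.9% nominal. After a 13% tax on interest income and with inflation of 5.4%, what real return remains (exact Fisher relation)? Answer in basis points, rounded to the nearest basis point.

-25 basis points

After-tax nominal return = 5.9% × (1 − 0.13) = 5.1330%.
1 + r = 1.05133 / 1.05400 = 0.997467
After-tax real rate = 0.997467 − 1 → -25 basis points.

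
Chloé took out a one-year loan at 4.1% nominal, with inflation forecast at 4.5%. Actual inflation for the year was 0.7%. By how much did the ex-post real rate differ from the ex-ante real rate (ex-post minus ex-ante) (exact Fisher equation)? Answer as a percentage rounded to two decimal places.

Ex-ante: (1 + 0.0410)/(1 + 0.0450) − 1 = -0.3828%
Ex-post: (1 + 0.0410)/(1 + 0.0070) − 1 = 3.3764%
Difference (ex-post − ex-ante) = 3.7591% → 3.76%.

3.76%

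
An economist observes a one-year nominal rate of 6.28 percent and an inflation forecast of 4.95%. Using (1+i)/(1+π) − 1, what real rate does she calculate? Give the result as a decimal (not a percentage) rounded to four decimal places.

By the Fisher identity, 1 + r = (1 + i)/(1 + π).
1 + r = 1.06280 / 1.04950 = 1.012673
r = 1.012673 − 1 = 1.2673%, i.e. 0.0127.

0.0127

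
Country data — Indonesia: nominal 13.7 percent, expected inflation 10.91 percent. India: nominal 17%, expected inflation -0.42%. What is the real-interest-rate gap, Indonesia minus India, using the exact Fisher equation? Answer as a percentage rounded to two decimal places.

Indonesia: (1 + 0.1370)/(1 + 0.1091) − 1 = 2.5156%
India: (1 + 0.1700)/(1 − 0.0042) − 1 = 17.4935%
Differential = 2.5156% − 17.4935% = -14.9779% → -14.98%.

-14.98%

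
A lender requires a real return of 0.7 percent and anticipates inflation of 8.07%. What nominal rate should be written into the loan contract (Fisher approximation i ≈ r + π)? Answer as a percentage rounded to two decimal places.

i ≈ r + π = 0.7% + 8.07% = 8.77%.

8.77%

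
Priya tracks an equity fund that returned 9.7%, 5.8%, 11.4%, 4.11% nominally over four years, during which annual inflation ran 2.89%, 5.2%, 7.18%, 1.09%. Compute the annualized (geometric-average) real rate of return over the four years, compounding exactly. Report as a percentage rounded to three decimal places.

3.506%

Compound the nominal returns: 1.0970 × 1.0580 × 1.1140 × 1.0411 = 1.34607709.
Compound inflation: 1.0289 × 1.0520 × 1.0718 × 1.0109 = 1.17276462.
Deflate: 1.34607709 / 1.17276462 = 1.14778112.
Annualized real rate = 1.14778112^(1/4) − 1 = 3.5058% → 3.506%.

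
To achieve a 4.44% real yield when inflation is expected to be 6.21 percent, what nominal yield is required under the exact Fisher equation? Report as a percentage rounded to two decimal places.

10.93%

(1 + i) = (1 + r)(1 + π) = 1.04440 × 1.06210 = 1.10925724
i = 1.10925724 − 1, so the required nominal rate is 10.93%.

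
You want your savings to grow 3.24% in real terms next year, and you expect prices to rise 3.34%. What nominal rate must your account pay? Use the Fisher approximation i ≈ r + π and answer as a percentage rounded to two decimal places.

6.58%

i ≈ r + π = 3.24% + 3.34% = 6.58%.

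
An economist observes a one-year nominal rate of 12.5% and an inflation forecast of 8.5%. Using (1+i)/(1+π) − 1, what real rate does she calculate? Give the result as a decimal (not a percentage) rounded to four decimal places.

0.0369

By the Fisher equation, 1 + r = (1 + i)/(1 + π).
1 + r = 1.12500 / 1.08500 = 1.036866
r = 1.036866 − 1 = 3.6866%, i.e. 0.0369.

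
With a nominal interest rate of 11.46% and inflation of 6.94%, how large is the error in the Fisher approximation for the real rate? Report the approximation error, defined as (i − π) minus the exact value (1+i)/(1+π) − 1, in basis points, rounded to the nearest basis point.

Approximate: r ≈ 11.460% − 6.940% = 4.5200%
Exact: (1 + 0.1146)/(1 + 0.0694) − 1 = 4.2267%
Error = 4.5200% − 4.2267% = 0.2933% → 29 basis points.

29 basis points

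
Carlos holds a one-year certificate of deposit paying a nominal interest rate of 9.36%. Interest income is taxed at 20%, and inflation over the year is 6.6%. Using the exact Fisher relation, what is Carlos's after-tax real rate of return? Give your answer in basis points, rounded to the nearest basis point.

After-tax nominal return = 9.36% × (1 − 0.2) = 7.4880%.
1 + r = 1.07488 / 1.06600 = 1.008330
After-tax real rate = 1.008330 − 1 → 83 basis points.

83 basis points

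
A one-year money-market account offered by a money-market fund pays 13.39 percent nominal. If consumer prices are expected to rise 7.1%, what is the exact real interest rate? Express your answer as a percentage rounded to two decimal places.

5.87%

By the Fisher identity, 1 + r = (1 + i)/(1 + π).
1 + r = 1.13390 / 1.07100 = 1.058730
r = 1.058730 − 1 = 5.8730%, i.e. 5.87%.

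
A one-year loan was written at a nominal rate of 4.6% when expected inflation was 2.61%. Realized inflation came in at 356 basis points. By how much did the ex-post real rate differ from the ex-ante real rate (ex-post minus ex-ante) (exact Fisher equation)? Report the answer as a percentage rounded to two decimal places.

Ex-ante: (1 + 0.0460)/(1 + 0.0261) − 1 = 1.9394%
Ex-post: (1 + 0.0460)/(1 + 0.0356) − 1 = 1.0042%
Difference (ex-post − ex-ante) = -0.9351% → -0.94%.

-0.94%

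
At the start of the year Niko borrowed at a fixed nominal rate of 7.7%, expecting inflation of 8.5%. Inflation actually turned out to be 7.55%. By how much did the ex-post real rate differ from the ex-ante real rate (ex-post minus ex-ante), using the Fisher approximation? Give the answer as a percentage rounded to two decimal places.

Ex-ante: 7.7% − 8.5% = -0.800%
Ex-post: 7.7% − 7.55% = 0.150%
Difference (ex-post − ex-ante) = 0.9500% → 0.95%.

0.95%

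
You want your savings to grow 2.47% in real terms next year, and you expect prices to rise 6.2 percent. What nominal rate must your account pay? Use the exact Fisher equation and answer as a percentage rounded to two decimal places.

(1 + i) = (1 + r)(1 + π) = 1.02470 × 1.06200 = 1.0882314
i = 1.0882314 − 1, so the required nominal rate is 8.82%.

8.82%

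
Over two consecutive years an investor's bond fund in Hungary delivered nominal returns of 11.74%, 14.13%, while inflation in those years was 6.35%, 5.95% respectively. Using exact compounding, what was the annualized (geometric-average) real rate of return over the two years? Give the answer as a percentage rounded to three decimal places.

Compound the nominal returns: 1.1174 × 1.1413 = 1.27528862.
Compound inflation: 1.0635 × 1.0595 = 1.12677825.
Deflate: 1.27528862 / 1.12677825 = 1.13180088.
Annualized real rate = 1.13180088^(1/2) − 1 = 6.3861% → 6.386%.

6.386%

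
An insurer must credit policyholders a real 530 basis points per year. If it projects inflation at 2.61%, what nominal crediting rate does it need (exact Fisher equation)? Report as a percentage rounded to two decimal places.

(1 + i) = (1 + r)(1 + π) = 1.05300 × 1.02610 = 1.0804833
i = 1.0804833 − 1, so the required nominal rate is 8.05%.

8.05%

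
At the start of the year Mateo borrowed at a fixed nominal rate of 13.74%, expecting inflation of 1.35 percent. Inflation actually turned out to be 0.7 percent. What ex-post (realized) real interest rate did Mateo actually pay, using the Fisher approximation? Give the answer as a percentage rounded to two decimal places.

Ex-post: 13.74% − 0.7% = 13.040%
So the realized real rate is 13.04%.

13.04%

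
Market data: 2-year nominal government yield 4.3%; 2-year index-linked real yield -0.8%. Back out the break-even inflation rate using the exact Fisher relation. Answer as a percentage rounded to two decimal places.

(1 + π) = (1 + i)/(1 + r) = 1.04300 / 0.99200 = 1.051411
Break-even inflation = 1.051411 − 1 → 5.14%.

5.14%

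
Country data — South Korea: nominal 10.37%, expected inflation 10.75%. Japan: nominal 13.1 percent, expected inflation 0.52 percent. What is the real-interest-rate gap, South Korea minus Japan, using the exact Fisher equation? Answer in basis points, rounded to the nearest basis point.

South Korea: (1 + 0.1037)/(1 + 0.1075) − 1 = -0.3431%
Japan: (1 + 0.1310)/(1 + 0.0052) − 1 = 12.5149%
Differential = -0.3431% − 12.5149% = -12.8580% → -1286 basis points.

-1286 basis points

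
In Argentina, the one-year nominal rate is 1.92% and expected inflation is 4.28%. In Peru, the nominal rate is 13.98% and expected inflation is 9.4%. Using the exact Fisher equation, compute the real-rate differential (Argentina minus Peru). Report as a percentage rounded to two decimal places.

Argentina: (1 + 0.0192)/(1 + 0.0428) − 1 = -2.2631%
Peru: (1 + 0.1398)/(1 + 0.0940) − 1 = 4.1865%
Differential = -2.2631% − 4.1865% = -6.4496% → -6.45%.

-6.45%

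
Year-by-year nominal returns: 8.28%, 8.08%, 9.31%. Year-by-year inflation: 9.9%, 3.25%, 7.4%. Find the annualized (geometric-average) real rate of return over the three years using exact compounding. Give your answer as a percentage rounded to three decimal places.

Nominal growth factor = 1.0828 × 1.0808 × 1.0931 = 1.27924426
Price-level growth factor = 1.0990 × 1.0325 × 1.0740 = 1.21868660
Real growth factor = 1.27924426 / 1.21868660 = 1.04969093
Annualized real rate = 1.04969093^(1/3) − 1 = 1.6297% → 1.630%.

1.630%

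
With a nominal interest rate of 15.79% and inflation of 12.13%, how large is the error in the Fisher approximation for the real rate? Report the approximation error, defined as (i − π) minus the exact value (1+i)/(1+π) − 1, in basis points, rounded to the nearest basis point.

40 basis points

Approximate: r ≈ 15.790% − 12.130% = 3.6600%
Exact: (1 + 0.1579)/(1 + 0.1213) − 1 = 3.2641%
Error = 3.6600% − 3.2641% = 0.3959% → 40 basis points.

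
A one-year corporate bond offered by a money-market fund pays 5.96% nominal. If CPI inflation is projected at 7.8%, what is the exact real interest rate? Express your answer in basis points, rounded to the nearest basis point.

-171 basis points

By the Fisher relation, 1 + r = (1 + i)/(1 + π).
1 + r = 1.05960 / 1.07800 = 0.982931
r = 0.982931 − 1 = -1.7069%, i.e. -171 basis points.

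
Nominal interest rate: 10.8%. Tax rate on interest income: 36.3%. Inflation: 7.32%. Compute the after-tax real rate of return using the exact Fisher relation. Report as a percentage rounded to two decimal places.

-0.41%

After-tax nominal return = 10.8% × (1 − 0.363) = 6.8796%.
1 + r = 1.068796 / 1.07320 = 0.995896
After-tax real rate = 0.995896 − 1 → -0.41%.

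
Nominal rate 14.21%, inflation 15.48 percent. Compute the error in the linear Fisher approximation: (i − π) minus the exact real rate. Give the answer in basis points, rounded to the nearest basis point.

Approximate: r ≈ 14.210% − 15.480% = -1.2700%
Exact: (1 + 0.1421)/(1 + 0.1548) − 1 = -1.0998%
Error = -1.2700% − (-1.0998%) = -0.1702% → -17 basis points.

-17 basis points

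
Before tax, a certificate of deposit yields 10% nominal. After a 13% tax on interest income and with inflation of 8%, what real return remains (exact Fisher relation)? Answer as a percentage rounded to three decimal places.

0.648%

After-tax nominal return = 10% × (1 − 0.13) = 8.7000%.
1 + r = 1.08700 / 1.08000 = 1.006481
After-tax real rate = 1.006481 − 1 → 0.648%.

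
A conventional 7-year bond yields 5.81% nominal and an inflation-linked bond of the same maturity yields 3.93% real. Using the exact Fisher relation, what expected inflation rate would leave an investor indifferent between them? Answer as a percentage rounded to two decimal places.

(1 + π) = (1 + i)/(1 + r) = 1.05810 / 1.03930 = 1.018089
Break-even inflation = 1.018089 − 1 → 1.81%.

1.81%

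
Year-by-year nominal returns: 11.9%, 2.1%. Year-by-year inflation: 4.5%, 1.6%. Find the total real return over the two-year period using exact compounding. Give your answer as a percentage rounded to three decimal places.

Compound the nominal returns: 1.1190 × 1.0210 = 1.142499.
Compound inflation: 1.0450 × 1.0160 = 1.061720.
Deflate: 1.142499 / 1.061720 = 1.076083.
Total real return = 1.076083 − 1 → 7.608%.

7.608%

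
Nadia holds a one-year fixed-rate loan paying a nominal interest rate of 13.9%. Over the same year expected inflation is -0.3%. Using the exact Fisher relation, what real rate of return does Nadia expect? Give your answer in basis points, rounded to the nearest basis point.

By the Fisher relation, 1 + r = (1 + i)/(1 + π).
1 + r = 1.13900 / 0.99700 = 1.142427
r = 1.142427 − 1 = 14.2427%, i.e. 1424 basis points.

1424 basis points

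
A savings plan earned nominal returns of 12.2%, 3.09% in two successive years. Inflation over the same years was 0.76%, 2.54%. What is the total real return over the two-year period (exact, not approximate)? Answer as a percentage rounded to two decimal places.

Compound the nominal returns: 1.1220 × 1.0309 = 1.156670.
Compound inflation: 1.0076 × 1.0254 = 1.033193.
Deflate: 1.156670 / 1.033193 = 1.119510.
Total real return = 1.119510 − 1 → 11.95%.

11.95%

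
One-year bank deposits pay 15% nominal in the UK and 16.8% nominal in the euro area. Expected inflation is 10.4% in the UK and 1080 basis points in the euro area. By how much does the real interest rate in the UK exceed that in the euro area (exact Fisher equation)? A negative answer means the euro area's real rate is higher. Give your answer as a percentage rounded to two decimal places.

The UK: (1 + 0.1500)/(1 + 0.1040) − 1 = 4.1667%
The euro area: (1 + 0.1680)/(1 + 0.1080) − 1 = 5.4152%
Differential = 4.1667% − 5.4152% = -1.2485% → -1.25%.

-1.25%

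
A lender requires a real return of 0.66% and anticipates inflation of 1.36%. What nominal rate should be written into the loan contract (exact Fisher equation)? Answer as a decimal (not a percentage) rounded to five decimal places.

(1 + i) = (1 + r)(1 + π) = 1.00660 × 1.01360 = 1.02028976
i = 1.02028976 − 1, so the required nominal rate is 0.02029.

0.02029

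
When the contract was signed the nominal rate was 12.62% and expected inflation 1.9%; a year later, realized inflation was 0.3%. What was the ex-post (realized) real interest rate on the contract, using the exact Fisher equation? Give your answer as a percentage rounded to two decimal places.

12.28%

Ex-post: (1 + 0.1262)/(1 + 0.0030) − 1 = 12.2832%
So the realized real rate is 12.28%.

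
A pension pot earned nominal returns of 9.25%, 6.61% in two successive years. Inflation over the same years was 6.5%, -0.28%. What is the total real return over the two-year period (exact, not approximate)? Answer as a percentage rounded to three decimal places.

Compound the nominal returns: 1.0925 × 1.0661 = 1.164714.
Compound inflation: 1.0650 × 0.9972 = 1.062018.
Deflate: 1.164714 / 1.062018 = 1.096699.
Total real return = 1.096699 − 1 → 9.670%.

9.670%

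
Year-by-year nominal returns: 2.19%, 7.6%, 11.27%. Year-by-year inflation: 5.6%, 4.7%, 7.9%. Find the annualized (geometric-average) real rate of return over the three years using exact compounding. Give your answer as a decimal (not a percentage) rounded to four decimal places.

Nominal growth factor = 1.0219 × 1.0760 × 1.1127 = 1.22348531
Price-level growth factor = 1.0560 × 1.0470 × 1.0790 = 1.19297693
Real growth factor = 1.22348531 / 1.19297693 = 1.02557332
Annualized real rate = 1.02557332^(1/3) − 1 = 0.8453% → 0.0085.

0.0085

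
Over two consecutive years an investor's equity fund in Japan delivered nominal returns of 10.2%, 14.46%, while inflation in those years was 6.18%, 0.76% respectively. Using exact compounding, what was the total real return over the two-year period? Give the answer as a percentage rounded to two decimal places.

Nominal growth factor = 1.1020 × 1.1446 = 1.261349
Price-level growth factor = 1.0618 × 1.0076 = 1.069870
Real growth factor = 1.261349 / 1.069870 = 1.178975
Total real return = 1.178975 − 1 → 17.90%.

17.90%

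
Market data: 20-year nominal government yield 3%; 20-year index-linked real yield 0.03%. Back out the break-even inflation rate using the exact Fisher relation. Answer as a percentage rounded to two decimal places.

(1 + π) = (1 + i)/(1 + r) = 1.03000 / 1.00030 = 1.029691
Break-even inflation = 1.029691 − 1 → 2.97%.

2.97%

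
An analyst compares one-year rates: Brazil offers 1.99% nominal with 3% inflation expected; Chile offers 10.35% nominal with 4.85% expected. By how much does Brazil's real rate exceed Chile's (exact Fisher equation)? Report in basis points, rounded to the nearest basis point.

Brazil: (1 + 0.0199)/(1 + 0.0300) − 1 = -0.9806%
Chile: (1 + 0.1035)/(1 + 0.0485) − 1 = 5.2456%
Differential = -0.9806% − 5.2456% = -6.2262% → -623 basis points.

-623 basis points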